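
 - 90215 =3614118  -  3704333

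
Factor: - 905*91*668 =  - 55013140 = - 2^2*5^1*7^1*13^1*167^1*181^1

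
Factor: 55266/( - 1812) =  - 61/2= -2^( - 1 )*61^1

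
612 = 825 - 213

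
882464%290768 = 10160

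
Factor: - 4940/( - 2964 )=3^ (- 1 ) * 5^1 = 5/3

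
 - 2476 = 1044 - 3520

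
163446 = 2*81723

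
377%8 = 1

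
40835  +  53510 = 94345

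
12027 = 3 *4009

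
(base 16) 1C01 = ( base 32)701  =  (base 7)26621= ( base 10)7169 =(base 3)100211112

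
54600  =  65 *840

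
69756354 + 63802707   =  133559061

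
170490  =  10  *17049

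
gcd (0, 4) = 4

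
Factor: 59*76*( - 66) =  - 2^3*3^1*11^1 * 19^1*59^1 = - 295944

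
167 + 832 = 999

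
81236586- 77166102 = 4070484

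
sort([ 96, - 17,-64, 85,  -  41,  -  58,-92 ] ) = [  -  92,  -  64,  -  58,-41, - 17 , 85,96] 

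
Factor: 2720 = 2^5*5^1*17^1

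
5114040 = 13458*380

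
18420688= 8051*2288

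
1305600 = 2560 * 510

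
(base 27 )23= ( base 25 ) 27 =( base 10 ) 57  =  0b111001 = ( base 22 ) 2D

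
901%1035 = 901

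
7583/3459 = 7583/3459 =2.19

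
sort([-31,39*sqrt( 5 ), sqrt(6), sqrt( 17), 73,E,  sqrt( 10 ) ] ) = [  -  31, sqrt( 6), E , sqrt(10 ), sqrt(17 ),73,39 * sqrt( 5 )]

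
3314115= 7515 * 441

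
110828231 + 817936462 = 928764693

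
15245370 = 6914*2205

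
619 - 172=447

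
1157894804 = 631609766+526285038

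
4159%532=435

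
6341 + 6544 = 12885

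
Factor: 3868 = 2^2* 967^1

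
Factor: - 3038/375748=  - 1519/187874 = - 2^(-1 )*7^2*31^1*93937^( - 1)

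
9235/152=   60 + 115/152 = 60.76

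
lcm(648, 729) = 5832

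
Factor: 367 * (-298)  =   - 109366 = -2^1*149^1 *367^1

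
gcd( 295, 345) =5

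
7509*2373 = 17818857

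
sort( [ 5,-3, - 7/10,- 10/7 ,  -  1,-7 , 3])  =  [ - 7, - 3,-10/7, - 1,-7/10 , 3,5]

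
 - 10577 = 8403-18980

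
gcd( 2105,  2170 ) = 5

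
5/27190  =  1/5438 = 0.00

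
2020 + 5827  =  7847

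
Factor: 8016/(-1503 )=-2^4*3^(-1 ) = - 16/3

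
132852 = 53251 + 79601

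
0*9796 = 0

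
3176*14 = 44464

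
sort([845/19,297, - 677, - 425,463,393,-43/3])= [ - 677 ,  -  425 ,  -  43/3 , 845/19,297, 393,463]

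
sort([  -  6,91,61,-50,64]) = [ - 50,  -  6 , 61,64,91]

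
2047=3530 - 1483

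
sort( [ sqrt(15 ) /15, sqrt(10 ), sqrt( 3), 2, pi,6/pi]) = [ sqrt (15)/15,sqrt(3), 6/pi,2,pi, sqrt(10 ) ] 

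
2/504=1/252 = 0.00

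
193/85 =193/85 = 2.27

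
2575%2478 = 97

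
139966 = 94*1489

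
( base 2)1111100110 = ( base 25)1EN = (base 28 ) 17i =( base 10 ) 998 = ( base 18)318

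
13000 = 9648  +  3352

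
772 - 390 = 382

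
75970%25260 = 190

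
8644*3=25932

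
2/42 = 1/21 = 0.05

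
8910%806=44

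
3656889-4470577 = - 813688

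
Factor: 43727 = 73^1*599^1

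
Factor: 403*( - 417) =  - 3^1*13^1 * 31^1*139^1  =  - 168051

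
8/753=8/753= 0.01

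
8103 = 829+7274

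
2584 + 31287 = 33871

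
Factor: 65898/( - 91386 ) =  - 3661/5077=- 7^1*523^1*5077^( - 1 ) 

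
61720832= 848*72784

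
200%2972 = 200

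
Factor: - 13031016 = -2^3*3^1*229^1 * 2371^1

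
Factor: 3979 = 23^1 *173^1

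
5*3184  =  15920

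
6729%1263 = 414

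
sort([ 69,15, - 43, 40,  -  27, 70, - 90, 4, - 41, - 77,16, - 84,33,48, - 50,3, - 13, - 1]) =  [ - 90,-84, - 77, - 50 ,-43, - 41, - 27, - 13, - 1,3,4,15, 16 , 33, 40,48,69,70]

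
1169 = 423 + 746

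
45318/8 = 22659/4 = 5664.75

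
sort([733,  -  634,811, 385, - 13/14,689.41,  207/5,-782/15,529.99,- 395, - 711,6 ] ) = [-711,- 634 , - 395 , - 782/15, - 13/14,6,207/5, 385, 529.99,689.41,  733,811 ] 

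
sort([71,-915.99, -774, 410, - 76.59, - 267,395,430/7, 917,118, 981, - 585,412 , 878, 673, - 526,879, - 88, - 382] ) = [  -  915.99, - 774, - 585, - 526, - 382, - 267, - 88, - 76.59,430/7,71 , 118,395 , 410, 412, 673, 878,  879,917 , 981]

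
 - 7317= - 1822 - 5495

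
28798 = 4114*7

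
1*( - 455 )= -455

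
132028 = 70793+61235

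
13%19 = 13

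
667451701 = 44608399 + 622843302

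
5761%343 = 273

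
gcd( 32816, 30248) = 8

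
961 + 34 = 995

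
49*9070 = 444430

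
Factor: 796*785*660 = 412407600 = 2^4 * 3^1*5^2 *11^1 * 157^1*199^1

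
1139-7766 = -6627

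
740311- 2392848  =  -1652537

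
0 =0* 267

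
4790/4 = 1197 +1/2 = 1197.50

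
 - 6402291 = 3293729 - 9696020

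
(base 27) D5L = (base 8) 22641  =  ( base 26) e6d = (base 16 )25a1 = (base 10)9633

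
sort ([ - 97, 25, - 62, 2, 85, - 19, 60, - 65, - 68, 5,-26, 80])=[ - 97 , - 68, - 65 , - 62,  -  26,  -  19, 2,5,25, 60, 80, 85]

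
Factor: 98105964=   2^2*3^1*11^1*439^1 *1693^1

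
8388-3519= 4869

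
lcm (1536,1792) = 10752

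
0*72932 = 0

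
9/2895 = 3/965 = 0.00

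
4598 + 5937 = 10535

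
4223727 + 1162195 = 5385922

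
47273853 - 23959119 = 23314734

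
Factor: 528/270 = 2^3* 3^(  -  2 )*5^( - 1)*11^1 = 88/45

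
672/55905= 224/18635=0.01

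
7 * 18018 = 126126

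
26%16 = 10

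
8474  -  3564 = 4910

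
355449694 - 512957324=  - 157507630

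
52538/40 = 1313 + 9/20 = 1313.45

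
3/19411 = 3/19411 = 0.00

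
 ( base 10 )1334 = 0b10100110110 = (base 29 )1H0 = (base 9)1742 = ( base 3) 1211102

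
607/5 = 607/5= 121.40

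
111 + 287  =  398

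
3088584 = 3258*948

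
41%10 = 1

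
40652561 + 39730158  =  80382719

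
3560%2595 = 965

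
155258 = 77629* 2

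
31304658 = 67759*462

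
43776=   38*1152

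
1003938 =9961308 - 8957370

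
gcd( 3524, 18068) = 4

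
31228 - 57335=-26107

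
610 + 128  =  738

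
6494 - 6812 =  - 318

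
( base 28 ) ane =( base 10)8498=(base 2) 10000100110010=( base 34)7bw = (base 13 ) 3b39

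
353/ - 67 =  - 6+49/67 = - 5.27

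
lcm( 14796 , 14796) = 14796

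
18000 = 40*450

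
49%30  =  19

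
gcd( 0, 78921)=78921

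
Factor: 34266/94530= 5711/15755=5^( - 1) * 23^( - 1 )*137^( - 1 )* 5711^1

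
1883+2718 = 4601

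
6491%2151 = 38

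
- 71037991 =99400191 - 170438182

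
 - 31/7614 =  - 1 + 7583/7614 = - 0.00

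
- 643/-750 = 643/750 = 0.86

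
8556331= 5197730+3358601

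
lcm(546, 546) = 546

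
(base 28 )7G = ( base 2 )11010100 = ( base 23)95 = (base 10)212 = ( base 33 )6E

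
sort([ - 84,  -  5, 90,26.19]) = [- 84, - 5, 26.19, 90]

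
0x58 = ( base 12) 74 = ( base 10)88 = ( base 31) 2q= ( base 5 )323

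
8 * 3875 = 31000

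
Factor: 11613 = 3^1 * 7^2 *79^1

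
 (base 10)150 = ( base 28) 5a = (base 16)96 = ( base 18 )86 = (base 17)8e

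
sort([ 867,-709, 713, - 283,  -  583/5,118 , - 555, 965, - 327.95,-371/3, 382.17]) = [ - 709,-555, - 327.95,-283, - 371/3, - 583/5,118 , 382.17, 713, 867, 965 ]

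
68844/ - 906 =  - 76 + 2/151  =  - 75.99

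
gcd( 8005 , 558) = 1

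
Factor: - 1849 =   -  43^2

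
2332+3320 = 5652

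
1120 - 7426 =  - 6306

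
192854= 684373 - 491519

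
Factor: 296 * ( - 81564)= - 2^5*3^1*7^1*37^1*971^1  =  - 24142944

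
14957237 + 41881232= 56838469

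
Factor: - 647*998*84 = -54239304 = -2^3*3^1*7^1*499^1*647^1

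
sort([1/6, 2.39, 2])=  [ 1/6, 2,2.39] 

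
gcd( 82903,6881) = 1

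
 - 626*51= - 31926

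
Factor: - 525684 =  - 2^2*3^1 * 71^1 * 617^1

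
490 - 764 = -274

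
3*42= 126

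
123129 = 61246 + 61883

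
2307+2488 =4795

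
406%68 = 66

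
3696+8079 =11775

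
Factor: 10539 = 3^2 * 1171^1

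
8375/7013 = 1  +  1362/7013 = 1.19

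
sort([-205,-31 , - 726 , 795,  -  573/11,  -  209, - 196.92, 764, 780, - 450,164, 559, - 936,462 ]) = [  -  936,-726, - 450,-209,  -  205, - 196.92, - 573/11 ,  -  31 , 164,462 , 559,764,780, 795 ] 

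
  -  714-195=  -  909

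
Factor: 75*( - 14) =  - 2^1*3^1*5^2*7^1  =  - 1050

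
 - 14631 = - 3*4877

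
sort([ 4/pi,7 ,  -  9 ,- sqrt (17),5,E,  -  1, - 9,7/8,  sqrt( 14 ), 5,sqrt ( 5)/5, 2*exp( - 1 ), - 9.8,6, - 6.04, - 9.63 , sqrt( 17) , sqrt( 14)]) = [ - 9.8,-9.63, - 9, - 9 , - 6.04, -sqrt(17), - 1,sqrt(5)/5,2*exp( - 1 ),  7/8,4/pi , E,sqrt( 14), sqrt (14 ), sqrt(17 ), 5,5, 6,7 ]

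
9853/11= 9853/11 = 895.73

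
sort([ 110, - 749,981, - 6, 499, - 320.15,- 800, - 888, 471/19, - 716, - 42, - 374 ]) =[ - 888, - 800, - 749,- 716,  -  374, - 320.15,-42, - 6, 471/19 , 110, 499,981]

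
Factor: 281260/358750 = 98/125=2^1*5^(  -  3)*7^2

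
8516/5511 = 1  +  3005/5511 = 1.55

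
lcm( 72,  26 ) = 936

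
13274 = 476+12798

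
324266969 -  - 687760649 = 1012027618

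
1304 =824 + 480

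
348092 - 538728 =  - 190636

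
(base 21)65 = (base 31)47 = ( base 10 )131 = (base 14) 95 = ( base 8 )203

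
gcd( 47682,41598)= 18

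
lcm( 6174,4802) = 43218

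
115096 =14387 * 8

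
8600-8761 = -161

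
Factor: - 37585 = -5^1*7517^1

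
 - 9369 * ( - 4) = 37476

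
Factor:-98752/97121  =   - 2^6*17^( - 1)*29^ ( - 1 )*197^( - 1)*1543^1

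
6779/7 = 6779/7 = 968.43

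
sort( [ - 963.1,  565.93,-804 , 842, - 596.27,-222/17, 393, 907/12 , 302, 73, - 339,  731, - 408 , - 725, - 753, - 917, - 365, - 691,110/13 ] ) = [ - 963.1,-917, - 804 , - 753, - 725, - 691, - 596.27, - 408, - 365, - 339, - 222/17  ,  110/13 , 73, 907/12,302 , 393,565.93, 731, 842]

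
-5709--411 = -5298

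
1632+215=1847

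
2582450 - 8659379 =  -6076929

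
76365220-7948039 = 68417181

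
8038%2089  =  1771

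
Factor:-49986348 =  -2^2*3^1*443^1*9403^1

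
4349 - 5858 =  - 1509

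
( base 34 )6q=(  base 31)7d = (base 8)346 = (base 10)230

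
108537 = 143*759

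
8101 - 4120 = 3981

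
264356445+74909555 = 339266000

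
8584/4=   2146 = 2146.00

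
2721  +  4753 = 7474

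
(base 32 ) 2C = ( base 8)114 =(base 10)76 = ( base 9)84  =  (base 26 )2o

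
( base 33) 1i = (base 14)39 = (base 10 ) 51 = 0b110011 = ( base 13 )3C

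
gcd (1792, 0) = 1792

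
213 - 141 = 72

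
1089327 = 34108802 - 33019475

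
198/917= 198/917 = 0.22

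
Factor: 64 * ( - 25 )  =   - 1600 = - 2^6*5^2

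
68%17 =0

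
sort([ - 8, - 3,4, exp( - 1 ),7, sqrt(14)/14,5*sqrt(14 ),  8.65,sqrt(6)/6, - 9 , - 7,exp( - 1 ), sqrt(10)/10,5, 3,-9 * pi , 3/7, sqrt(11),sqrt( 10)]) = [-9*pi,-9,-8, - 7, - 3 , sqrt ( 14 ) /14,sqrt(10 )/10,exp( - 1), exp( - 1),sqrt( 6)/6,3/7 , 3,sqrt( 10 ),sqrt( 11 ), 4,5,7,8.65, 5*sqrt(14)]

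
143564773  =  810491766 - 666926993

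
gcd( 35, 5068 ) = 7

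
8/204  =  2/51 = 0.04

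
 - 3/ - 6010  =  3/6010 =0.00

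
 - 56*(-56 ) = 3136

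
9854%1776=974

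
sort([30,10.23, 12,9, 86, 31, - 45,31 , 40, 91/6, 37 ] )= [ - 45,9 , 10.23,12, 91/6,30, 31, 31, 37, 40,86 ]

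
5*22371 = 111855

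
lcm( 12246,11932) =465348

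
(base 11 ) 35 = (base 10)38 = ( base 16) 26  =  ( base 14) 2A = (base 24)1E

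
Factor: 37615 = 5^1*7523^1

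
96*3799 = 364704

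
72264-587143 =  -514879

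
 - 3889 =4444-8333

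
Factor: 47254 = 2^1* 23627^1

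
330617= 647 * 511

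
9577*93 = 890661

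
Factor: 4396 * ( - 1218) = -5354328= - 2^3*3^1*  7^2 * 29^1 * 157^1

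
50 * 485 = 24250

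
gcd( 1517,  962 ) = 37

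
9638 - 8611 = 1027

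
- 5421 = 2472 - 7893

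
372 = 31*12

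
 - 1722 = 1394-3116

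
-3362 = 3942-7304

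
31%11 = 9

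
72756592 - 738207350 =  - 665450758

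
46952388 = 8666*5418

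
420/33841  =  420/33841= 0.01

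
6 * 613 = 3678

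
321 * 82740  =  26559540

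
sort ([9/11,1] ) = [ 9/11,1 ]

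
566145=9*62905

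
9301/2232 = 4+373/2232 = 4.17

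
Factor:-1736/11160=  -  3^(- 2 )*5^ ( - 1) * 7^1 = - 7/45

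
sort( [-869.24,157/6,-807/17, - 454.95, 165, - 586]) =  [ - 869.24,-586,- 454.95,  -  807/17 , 157/6, 165 ] 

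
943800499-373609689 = 570190810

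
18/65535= 6/21845 = 0.00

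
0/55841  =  0 = 0.00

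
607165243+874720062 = 1481885305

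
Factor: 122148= 2^2*3^4*13^1*29^1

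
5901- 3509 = 2392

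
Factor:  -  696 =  - 2^3*3^1 * 29^1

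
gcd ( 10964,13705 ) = 2741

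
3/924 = 1/308=0.00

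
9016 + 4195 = 13211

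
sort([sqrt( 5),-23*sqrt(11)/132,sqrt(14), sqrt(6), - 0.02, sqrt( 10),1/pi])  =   [ - 23* sqrt( 11 )/132,  -  0.02, 1/pi,sqrt(5),sqrt( 6 ), sqrt(10),sqrt(14)]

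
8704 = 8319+385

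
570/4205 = 114/841=0.14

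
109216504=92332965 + 16883539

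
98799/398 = 98799/398=248.24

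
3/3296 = 3/3296 = 0.00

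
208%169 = 39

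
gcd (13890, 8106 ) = 6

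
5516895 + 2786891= 8303786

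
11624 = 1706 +9918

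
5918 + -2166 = 3752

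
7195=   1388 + 5807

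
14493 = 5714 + 8779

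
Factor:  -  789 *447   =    -  352683 = - 3^2 * 149^1*263^1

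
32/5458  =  16/2729 =0.01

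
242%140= 102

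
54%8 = 6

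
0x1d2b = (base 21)gjc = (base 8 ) 16453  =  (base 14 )2A15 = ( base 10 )7467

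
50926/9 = 5658  +  4/9 = 5658.44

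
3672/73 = 50 + 22/73 = 50.30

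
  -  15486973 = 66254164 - 81741137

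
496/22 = 22 + 6/11 = 22.55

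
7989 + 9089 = 17078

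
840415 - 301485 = 538930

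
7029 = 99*71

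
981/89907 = 327/29969 = 0.01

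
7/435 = 7/435 = 0.02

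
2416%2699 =2416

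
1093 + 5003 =6096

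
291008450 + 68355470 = 359363920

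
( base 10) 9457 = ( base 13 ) 43c6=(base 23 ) HK4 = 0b10010011110001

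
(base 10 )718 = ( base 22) 1ae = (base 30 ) NS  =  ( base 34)L4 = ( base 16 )2ce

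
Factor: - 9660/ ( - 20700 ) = 3^( - 1)*5^ (- 1)*7^1 = 7/15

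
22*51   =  1122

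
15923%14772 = 1151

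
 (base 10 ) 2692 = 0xa84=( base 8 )5204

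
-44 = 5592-5636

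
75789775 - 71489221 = 4300554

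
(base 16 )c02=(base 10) 3074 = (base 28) 3pm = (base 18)98e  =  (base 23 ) 5IF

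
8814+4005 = 12819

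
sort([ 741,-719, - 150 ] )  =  [ - 719,  -  150, 741] 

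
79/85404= 79/85404= 0.00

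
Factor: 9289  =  7^1*1327^1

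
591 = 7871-7280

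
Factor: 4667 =13^1*359^1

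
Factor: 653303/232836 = 2^( - 2)*3^( - 1)*7^1*19403^( - 1) * 93329^1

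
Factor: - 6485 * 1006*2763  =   - 2^1 * 3^2*5^1*307^1*503^1*1297^1 = - 18025563330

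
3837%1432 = 973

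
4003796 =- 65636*( - 61 ) 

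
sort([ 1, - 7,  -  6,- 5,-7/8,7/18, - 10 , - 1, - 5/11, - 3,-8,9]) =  [ - 10, - 8, - 7,  -  6, - 5, - 3 , - 1, - 7/8 , - 5/11,7/18, 1,9 ] 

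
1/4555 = 1/4555 = 0.00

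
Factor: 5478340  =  2^2*5^1*7^1*109^1*359^1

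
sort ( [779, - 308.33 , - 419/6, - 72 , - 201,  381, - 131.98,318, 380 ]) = [ - 308.33,  -  201, - 131.98,-72,-419/6, 318, 380,381, 779 ] 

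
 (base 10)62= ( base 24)2e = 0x3e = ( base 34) 1s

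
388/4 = 97 = 97.00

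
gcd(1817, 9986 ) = 1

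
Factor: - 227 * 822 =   -  186594  =  - 2^1*3^1*137^1*227^1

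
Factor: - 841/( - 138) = 2^( - 1) * 3^( - 1)*23^( - 1 )*29^2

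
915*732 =669780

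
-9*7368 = -66312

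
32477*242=7859434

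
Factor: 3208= 2^3 * 401^1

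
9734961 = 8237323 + 1497638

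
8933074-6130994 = 2802080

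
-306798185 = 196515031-503313216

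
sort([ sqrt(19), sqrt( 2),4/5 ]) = [ 4/5,sqrt( 2), sqrt( 19 ) ] 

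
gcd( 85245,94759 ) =1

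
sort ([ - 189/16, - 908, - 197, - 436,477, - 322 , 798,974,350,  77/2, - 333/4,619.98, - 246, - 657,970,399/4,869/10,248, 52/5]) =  [- 908, - 657,-436,-322, - 246, -197, - 333/4, - 189/16,52/5,77/2,869/10,399/4, 248,350,477,619.98,798,970,974]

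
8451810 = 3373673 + 5078137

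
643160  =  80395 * 8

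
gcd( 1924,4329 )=481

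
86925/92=944+77/92 = 944.84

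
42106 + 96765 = 138871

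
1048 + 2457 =3505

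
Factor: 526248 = 2^3*3^2*7309^1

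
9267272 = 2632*3521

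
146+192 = 338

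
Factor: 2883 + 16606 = 19489=19489^1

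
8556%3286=1984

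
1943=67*29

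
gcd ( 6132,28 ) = 28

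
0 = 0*4072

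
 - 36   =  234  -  270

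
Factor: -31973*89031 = -2846588163 = - 3^1* 59^1*503^1*  31973^1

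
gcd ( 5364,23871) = 3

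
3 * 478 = 1434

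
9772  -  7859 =1913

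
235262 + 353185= 588447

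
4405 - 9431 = - 5026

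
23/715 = 23/715=0.03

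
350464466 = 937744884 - 587280418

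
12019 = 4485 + 7534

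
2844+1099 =3943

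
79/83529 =79/83529= 0.00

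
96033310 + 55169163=151202473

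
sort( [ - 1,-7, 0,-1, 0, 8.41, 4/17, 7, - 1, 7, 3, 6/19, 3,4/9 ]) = [ - 7,-1, -1,- 1,0, 0,4/17,6/19, 4/9, 3, 3, 7,  7,8.41 ]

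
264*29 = 7656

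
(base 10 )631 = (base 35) i1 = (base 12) 447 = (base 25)106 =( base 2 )1001110111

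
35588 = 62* 574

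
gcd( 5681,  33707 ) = 1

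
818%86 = 44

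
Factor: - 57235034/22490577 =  - 2^1*3^ ( - 2)*163^ ( - 1)*15331^(  -  1) * 28617517^1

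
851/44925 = 851/44925 = 0.02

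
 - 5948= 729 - 6677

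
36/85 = 36/85 = 0.42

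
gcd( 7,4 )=1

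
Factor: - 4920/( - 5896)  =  615/737 =3^1  *  5^1*11^( - 1)*41^1 * 67^( - 1)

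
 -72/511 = -72/511 = - 0.14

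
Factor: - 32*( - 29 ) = 2^5*29^1 = 928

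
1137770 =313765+824005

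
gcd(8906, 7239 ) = 1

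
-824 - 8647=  - 9471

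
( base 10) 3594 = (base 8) 7012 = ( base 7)13323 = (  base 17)C77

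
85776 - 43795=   41981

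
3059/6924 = 3059/6924 = 0.44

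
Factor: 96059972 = 2^2 * 19^1*1263947^1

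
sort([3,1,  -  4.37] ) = [ - 4.37, 1,3 ] 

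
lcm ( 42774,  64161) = 128322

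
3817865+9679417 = 13497282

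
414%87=66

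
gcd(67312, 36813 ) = 7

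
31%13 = 5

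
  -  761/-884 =761/884 = 0.86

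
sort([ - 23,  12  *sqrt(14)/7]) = [ - 23, 12*sqrt(14) /7] 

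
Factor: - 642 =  - 2^1* 3^1*107^1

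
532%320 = 212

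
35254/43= 819 + 37/43 = 819.86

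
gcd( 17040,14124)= 12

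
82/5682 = 41/2841 = 0.01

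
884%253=125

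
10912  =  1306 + 9606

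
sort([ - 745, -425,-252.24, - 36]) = [ - 745, - 425, - 252.24, - 36] 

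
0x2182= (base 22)HFK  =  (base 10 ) 8578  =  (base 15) 281D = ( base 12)4B6A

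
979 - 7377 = -6398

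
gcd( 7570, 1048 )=2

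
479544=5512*87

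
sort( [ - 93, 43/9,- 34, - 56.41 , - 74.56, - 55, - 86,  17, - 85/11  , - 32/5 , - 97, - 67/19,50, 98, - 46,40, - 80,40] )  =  [ - 97 , - 93, - 86 , - 80 , - 74.56, - 56.41,-55, - 46 , - 34, - 85/11 , - 32/5 , - 67/19 , 43/9,  17,40,  40, 50, 98 ] 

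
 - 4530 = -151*30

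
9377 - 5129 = 4248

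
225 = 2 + 223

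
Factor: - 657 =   -  3^2 * 73^1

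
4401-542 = 3859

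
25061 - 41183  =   - 16122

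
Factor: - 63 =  - 3^2*7^1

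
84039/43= 1954 + 17/43=1954.40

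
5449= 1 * 5449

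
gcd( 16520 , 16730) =70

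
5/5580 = 1/1116 = 0.00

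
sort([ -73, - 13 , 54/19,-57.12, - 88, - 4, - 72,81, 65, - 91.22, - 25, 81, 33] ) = [-91.22, - 88,-73, - 72,-57.12,-25,-13, - 4, 54/19 , 33, 65,81,81]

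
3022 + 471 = 3493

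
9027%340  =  187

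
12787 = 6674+6113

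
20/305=4/61 = 0.07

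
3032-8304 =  - 5272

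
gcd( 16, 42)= 2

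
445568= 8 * 55696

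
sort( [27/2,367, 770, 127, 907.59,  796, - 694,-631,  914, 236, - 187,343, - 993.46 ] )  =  [ - 993.46, - 694, - 631, -187, 27/2, 127, 236,343, 367,770,  796, 907.59,914] 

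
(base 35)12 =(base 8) 45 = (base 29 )18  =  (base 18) 21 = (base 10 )37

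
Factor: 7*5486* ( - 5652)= -2^3*3^2*7^1*13^1*157^1*211^1  =  - 217048104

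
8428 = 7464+964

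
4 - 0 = 4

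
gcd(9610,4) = 2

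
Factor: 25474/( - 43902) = -3^( - 4) * 47^1 = - 47/81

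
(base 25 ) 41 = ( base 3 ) 10202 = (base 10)101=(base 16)65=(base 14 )73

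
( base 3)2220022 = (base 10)2114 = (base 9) 2808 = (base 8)4102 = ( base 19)5g5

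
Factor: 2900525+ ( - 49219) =2851306 = 2^1 * 1425653^1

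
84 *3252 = 273168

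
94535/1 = 94535 = 94535.00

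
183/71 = 183/71 = 2.58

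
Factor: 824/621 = 2^3*3^(-3 )*23^(-1 )*103^1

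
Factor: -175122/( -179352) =2^(  -  2)*3^2*23^1 * 53^( -1 ) = 207/212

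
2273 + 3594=5867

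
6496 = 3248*2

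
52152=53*984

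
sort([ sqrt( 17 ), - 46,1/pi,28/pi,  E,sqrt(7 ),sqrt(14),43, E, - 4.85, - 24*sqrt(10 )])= [ - 24 * sqrt( 10 ), - 46, - 4.85,1/pi,sqrt(7 ),E,E,sqrt( 14) , sqrt (17 ), 28/pi,43 ] 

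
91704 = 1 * 91704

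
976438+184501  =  1160939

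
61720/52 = 1186+12/13 = 1186.92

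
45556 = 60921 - 15365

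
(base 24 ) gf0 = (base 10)9576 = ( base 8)22550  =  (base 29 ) bb6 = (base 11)7216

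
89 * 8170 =727130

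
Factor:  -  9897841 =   -  19^1*257^1*2027^1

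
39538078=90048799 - 50510721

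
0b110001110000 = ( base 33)2ug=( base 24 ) 5CG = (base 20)7j4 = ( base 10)3184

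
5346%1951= 1444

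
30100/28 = 1075  =  1075.00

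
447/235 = 447/235  =  1.90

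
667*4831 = 3222277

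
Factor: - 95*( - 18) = 1710 = 2^1*3^2*5^1*19^1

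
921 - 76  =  845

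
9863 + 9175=19038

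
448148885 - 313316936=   134831949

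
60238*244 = 14698072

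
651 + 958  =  1609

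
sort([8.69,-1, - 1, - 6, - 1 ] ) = [ -6, - 1, - 1, - 1,8.69] 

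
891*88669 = 79004079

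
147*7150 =1051050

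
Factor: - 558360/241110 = - 2^2*11^1*19^( - 1 ) = - 44/19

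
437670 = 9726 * 45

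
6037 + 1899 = 7936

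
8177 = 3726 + 4451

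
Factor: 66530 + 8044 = 74574 = 2^1*3^3*1381^1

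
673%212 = 37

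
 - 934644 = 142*( - 6582) 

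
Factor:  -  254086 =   -  2^1*7^1*18149^1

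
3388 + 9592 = 12980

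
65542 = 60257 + 5285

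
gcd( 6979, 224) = 7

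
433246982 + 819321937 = 1252568919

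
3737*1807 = 6752759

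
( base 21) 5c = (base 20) 5h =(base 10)117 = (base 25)4H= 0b1110101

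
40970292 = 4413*9284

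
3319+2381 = 5700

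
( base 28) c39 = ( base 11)7158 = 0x251D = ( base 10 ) 9501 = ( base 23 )HM2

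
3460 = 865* 4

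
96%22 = 8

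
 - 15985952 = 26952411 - 42938363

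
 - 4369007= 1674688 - 6043695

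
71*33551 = 2382121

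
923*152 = 140296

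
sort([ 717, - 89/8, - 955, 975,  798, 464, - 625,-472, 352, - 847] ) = [-955 ,-847, - 625, - 472, - 89/8,  352, 464, 717, 798, 975]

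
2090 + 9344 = 11434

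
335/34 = 9+29/34 = 9.85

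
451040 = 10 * 45104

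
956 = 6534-5578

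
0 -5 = - 5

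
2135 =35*61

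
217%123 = 94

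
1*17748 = 17748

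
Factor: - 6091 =-6091^1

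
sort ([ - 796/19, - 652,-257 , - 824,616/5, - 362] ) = [ - 824, - 652, - 362,-257, - 796/19,616/5 ] 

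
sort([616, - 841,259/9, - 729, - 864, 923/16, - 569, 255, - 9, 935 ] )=[ -864 ,  -  841,-729,-569,-9,259/9, 923/16, 255,  616,935] 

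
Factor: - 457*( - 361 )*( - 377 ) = - 62196329 = -13^1 * 19^2 * 29^1* 457^1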